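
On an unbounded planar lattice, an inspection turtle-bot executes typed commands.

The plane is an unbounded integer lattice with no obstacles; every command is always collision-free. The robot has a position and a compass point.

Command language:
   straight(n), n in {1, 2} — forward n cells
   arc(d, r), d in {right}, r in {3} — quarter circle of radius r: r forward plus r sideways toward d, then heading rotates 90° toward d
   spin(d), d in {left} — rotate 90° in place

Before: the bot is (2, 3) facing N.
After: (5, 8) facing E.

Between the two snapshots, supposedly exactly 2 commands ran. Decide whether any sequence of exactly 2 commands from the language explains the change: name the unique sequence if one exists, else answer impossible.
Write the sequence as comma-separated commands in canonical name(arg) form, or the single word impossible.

key: running arc(right, 3) before straight(2) would end elsewhere — order is forced
t0: (2, 3) facing N
step 1 (straight(2)): (2, 5) facing N
step 2 (arc(right, 3)): (5, 8) facing E
uniquely the one of 16 2-step routes that fits.

straight(2), arc(right, 3)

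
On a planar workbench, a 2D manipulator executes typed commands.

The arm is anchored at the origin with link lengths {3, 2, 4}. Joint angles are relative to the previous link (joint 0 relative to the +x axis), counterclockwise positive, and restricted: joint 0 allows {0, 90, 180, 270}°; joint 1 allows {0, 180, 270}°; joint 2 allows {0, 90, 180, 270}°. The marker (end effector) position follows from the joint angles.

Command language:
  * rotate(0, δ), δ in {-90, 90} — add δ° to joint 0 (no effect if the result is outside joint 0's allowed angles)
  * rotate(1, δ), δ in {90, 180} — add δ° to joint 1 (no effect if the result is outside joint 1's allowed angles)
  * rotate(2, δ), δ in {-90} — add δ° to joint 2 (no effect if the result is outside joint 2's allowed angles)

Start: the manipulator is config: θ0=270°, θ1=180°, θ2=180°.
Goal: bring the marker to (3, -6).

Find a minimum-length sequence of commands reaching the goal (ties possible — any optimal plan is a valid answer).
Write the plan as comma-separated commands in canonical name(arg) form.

begin: config: θ0=270°, θ1=180°, θ2=180°
step 1 (rotate(1, 90)): config: θ0=270°, θ1=270°, θ2=180°
step 2 (rotate(2, -90)): config: θ0=270°, θ1=270°, θ2=90°
step 3 (rotate(2, -90)): config: θ0=270°, θ1=270°, θ2=0°
step 4 (rotate(0, 90)): config: θ0=0°, θ1=270°, θ2=0°
no 3-step plan works, so 4 is optimal.

rotate(1, 90), rotate(2, -90), rotate(2, -90), rotate(0, 90)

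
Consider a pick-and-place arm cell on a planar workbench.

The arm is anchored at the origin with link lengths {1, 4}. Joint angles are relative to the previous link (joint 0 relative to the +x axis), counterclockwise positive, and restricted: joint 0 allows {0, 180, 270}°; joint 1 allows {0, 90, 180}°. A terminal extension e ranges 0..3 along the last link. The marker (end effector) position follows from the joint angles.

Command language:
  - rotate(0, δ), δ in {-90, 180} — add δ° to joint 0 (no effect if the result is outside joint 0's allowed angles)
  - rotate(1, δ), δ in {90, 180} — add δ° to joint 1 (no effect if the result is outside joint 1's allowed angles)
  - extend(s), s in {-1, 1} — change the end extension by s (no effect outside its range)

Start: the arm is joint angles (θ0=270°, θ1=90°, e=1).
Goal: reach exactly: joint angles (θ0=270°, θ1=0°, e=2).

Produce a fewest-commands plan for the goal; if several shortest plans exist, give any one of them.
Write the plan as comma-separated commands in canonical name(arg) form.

rotate(1, 90), extend(1), rotate(1, 180)

t0: joint angles (θ0=270°, θ1=90°, e=1)
step 1 (rotate(1, 90)): joint angles (θ0=270°, θ1=180°, e=1)
step 2 (extend(1)): joint angles (θ0=270°, θ1=180°, e=2)
step 3 (rotate(1, 180)): joint angles (θ0=270°, θ1=0°, e=2)
minimal: 3 command(s), checked below 3.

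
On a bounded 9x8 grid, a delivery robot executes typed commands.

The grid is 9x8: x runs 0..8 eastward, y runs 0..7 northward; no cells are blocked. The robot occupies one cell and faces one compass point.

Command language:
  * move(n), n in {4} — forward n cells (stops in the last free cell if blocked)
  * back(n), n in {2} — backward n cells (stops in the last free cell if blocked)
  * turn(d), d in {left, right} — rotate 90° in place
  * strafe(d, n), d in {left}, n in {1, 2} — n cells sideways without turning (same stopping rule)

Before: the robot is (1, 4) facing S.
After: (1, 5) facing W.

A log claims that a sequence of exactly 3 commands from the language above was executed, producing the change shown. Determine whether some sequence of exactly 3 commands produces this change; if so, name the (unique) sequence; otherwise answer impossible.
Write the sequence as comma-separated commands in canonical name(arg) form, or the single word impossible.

key: cell and facing (now W) both changed — the 3 commands mix motion and turning
begin: (1, 4) facing S
step 1 (back(2)): (1, 6) facing S
step 2 (turn(right)): (1, 6) facing W
step 3 (strafe(left, 1)): (1, 5) facing W
all 216 alternatives checked — unique.

back(2), turn(right), strafe(left, 1)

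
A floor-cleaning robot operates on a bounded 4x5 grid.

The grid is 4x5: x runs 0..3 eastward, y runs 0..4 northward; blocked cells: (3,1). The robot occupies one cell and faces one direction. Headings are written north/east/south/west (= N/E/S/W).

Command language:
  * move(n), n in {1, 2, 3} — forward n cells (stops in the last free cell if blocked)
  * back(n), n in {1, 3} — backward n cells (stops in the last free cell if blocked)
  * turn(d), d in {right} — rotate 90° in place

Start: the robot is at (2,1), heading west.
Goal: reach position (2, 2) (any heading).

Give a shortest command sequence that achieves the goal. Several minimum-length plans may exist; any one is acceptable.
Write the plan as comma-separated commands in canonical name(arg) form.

start: at (2,1), heading west
step 1 (turn(right)): at (2,1), heading north
step 2 (move(1)): at (2,2), heading north
shorter routes all fall short; 2 is best.

turn(right), move(1)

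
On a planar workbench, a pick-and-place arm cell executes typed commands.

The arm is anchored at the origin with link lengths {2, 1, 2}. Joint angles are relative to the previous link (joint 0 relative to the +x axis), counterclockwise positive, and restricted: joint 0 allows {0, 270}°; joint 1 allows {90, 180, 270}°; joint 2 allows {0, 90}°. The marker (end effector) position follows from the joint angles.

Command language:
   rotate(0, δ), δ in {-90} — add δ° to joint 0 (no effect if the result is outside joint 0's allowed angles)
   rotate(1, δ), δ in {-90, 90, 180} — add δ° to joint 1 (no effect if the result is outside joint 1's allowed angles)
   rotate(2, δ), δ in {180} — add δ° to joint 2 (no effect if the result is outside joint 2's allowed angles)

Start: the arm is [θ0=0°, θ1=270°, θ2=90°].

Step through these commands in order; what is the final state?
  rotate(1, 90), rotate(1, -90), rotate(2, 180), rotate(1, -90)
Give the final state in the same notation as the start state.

from: [θ0=0°, θ1=270°, θ2=90°]
[1] after rotate(1, 90): [θ0=0°, θ1=270°, θ2=90°]
[2] after rotate(1, -90): [θ0=0°, θ1=180°, θ2=90°]
[3] after rotate(2, 180): [θ0=0°, θ1=180°, θ2=90°]
[4] after rotate(1, -90): [θ0=0°, θ1=90°, θ2=90°]

[θ0=0°, θ1=90°, θ2=90°]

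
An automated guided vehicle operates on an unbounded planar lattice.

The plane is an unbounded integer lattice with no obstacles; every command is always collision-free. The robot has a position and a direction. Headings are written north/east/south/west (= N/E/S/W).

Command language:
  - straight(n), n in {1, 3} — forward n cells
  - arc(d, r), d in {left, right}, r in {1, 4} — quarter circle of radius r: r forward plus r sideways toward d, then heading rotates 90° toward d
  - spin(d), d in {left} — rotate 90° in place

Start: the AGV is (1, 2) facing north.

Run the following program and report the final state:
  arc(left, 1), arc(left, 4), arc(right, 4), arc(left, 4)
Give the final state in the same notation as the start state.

(-12, -9) facing south

begin: (1, 2) facing north
1. arc(left, 1) → (0, 3) facing west
2. arc(left, 4) → (-4, -1) facing south
3. arc(right, 4) → (-8, -5) facing west
4. arc(left, 4) → (-12, -9) facing south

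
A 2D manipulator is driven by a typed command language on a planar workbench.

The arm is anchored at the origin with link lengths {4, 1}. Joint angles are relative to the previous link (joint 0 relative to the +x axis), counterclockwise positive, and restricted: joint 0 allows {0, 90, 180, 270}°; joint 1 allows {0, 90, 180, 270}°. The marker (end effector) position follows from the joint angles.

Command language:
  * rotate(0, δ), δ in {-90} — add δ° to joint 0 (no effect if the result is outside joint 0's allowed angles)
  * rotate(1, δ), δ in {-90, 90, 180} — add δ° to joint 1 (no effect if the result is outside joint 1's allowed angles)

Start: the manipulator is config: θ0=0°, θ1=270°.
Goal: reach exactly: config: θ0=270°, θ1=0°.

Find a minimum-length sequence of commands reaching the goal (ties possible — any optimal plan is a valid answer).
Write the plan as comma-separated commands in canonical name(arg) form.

begin: config: θ0=0°, θ1=270°
step 1 (rotate(0, -90)): config: θ0=270°, θ1=270°
step 2 (rotate(1, 90)): config: θ0=270°, θ1=0°
minimal: 2 command(s), checked below 2.

rotate(0, -90), rotate(1, 90)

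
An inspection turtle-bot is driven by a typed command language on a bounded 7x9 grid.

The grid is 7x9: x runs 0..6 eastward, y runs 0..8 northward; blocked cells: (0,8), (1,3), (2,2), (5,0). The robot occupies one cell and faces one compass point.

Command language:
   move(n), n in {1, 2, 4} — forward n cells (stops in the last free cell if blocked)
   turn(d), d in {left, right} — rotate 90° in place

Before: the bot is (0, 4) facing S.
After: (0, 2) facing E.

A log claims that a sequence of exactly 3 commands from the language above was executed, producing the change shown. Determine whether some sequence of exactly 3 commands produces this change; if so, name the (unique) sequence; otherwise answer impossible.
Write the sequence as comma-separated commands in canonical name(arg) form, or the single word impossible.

move(1), move(1), turn(left)

key: running turn(left) before move(1) would end elsewhere — order is forced
begin: (0, 4) facing S
t=1 move(1) ⇒ (0, 3) facing S
t=2 move(1) ⇒ (0, 2) facing S
t=3 turn(left) ⇒ (0, 2) facing E
no other 3-command option fits: unique.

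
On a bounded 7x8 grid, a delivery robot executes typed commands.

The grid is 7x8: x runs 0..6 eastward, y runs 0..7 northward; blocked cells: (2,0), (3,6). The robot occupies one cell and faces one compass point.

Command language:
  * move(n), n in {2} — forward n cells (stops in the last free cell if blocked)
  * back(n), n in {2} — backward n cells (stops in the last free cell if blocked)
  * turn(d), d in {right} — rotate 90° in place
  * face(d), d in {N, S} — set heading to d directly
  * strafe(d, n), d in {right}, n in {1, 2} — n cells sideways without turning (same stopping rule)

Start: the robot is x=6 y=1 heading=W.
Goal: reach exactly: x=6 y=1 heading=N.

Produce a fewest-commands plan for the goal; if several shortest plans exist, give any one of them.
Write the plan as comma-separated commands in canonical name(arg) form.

turn(right)

start: x=6 y=1 heading=W
[1] after turn(right): x=6 y=1 heading=N
minimal: 1 command(s), checked below 1.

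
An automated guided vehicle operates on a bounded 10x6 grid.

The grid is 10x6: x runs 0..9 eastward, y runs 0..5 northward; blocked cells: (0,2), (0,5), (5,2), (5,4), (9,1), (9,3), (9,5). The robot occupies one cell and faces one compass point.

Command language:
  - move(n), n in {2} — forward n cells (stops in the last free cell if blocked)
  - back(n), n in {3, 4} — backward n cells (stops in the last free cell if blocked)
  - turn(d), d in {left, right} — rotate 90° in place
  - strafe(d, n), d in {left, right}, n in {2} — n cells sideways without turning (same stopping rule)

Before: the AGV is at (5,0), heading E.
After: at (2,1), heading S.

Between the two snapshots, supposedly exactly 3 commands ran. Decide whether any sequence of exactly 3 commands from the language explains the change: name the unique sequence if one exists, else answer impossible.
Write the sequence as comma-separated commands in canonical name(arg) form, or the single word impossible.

strafe(left, 2), back(3), turn(right)

key: cell and facing (now S) both changed — the 3 commands mix motion and turning
initial: at (5,0), heading E
[1] after strafe(left, 2): at (5,1), heading E
[2] after back(3): at (2,1), heading E
[3] after turn(right): at (2,1), heading S
uniquely the one of 343 3-step routes that fits.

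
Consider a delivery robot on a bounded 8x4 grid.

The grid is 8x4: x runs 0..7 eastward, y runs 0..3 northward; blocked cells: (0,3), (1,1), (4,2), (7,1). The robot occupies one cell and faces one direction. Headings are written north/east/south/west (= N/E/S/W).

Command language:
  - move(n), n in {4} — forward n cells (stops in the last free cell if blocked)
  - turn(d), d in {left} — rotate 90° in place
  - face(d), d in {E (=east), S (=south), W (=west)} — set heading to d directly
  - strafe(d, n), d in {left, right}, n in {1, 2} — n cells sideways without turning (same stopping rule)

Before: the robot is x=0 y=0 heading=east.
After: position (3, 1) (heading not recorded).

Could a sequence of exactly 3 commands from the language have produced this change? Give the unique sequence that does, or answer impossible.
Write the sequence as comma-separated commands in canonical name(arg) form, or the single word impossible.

strafe(left, 2), move(4), strafe(right, 1)

key: order matters: swapping strafe(left, 2) and strafe(right, 1) lands elsewhere
initial: x=0 y=0 heading=east
t=1 strafe(left, 2) ⇒ x=0 y=2 heading=east
t=2 move(4) ⇒ x=3 y=2 heading=east
t=3 strafe(right, 1) ⇒ x=3 y=1 heading=east
uniquely the one of 729 3-step routes that fits.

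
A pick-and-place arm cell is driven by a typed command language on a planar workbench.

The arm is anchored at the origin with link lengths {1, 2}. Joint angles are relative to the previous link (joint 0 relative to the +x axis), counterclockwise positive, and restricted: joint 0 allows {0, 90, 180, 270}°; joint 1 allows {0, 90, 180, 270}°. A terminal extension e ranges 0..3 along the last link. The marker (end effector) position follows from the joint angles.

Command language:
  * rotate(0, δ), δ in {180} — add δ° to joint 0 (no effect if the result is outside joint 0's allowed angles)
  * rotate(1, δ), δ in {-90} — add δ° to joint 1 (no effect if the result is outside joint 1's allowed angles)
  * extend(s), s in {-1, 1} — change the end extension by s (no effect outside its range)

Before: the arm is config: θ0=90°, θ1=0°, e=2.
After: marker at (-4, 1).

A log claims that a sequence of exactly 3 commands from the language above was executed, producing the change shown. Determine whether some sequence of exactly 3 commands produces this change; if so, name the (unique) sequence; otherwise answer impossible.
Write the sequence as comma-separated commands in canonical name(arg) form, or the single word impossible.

t0: config: θ0=90°, θ1=0°, e=2
[1] after rotate(1, -90): config: θ0=90°, θ1=270°, e=2
[2] after rotate(1, -90): config: θ0=90°, θ1=180°, e=2
[3] after rotate(1, -90): config: θ0=90°, θ1=90°, e=2
no other 3-command option fits: unique.

rotate(1, -90), rotate(1, -90), rotate(1, -90)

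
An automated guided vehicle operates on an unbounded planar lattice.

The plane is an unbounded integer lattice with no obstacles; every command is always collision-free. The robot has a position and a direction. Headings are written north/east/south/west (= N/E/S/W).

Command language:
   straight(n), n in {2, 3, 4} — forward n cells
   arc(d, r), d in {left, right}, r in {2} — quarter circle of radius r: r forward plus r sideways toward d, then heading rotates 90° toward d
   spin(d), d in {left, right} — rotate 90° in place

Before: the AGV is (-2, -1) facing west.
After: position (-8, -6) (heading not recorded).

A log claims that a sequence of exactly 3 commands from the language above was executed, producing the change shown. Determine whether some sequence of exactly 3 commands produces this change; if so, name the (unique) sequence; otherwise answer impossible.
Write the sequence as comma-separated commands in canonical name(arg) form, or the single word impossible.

straight(4), arc(left, 2), straight(3)

key: running straight(3) before straight(4) would end elsewhere — order is forced
start: (-2, -1) facing west
1. straight(4) → (-6, -1) facing west
2. arc(left, 2) → (-8, -3) facing south
3. straight(3) → (-8, -6) facing south
no rival 3-sequence matches.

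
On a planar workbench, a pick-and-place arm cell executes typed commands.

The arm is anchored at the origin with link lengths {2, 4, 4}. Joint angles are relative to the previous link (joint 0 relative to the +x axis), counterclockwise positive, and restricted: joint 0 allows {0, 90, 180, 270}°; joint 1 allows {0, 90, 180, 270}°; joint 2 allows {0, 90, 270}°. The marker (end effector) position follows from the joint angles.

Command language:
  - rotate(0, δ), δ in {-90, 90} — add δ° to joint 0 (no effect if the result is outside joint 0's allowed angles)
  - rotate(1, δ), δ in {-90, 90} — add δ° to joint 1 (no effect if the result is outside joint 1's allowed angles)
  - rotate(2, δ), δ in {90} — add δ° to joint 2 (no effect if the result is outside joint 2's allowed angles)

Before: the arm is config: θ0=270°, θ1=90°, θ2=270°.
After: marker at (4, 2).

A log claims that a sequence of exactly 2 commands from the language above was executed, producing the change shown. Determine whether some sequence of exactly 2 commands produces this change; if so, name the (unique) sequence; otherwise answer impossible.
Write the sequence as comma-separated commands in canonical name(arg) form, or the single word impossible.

rotate(2, 90), rotate(2, 90)

from: config: θ0=270°, θ1=90°, θ2=270°
step 1 (rotate(2, 90)): config: θ0=270°, θ1=90°, θ2=0°
step 2 (rotate(2, 90)): config: θ0=270°, θ1=90°, θ2=90°
uniquely the one of 25 2-step routes that fits.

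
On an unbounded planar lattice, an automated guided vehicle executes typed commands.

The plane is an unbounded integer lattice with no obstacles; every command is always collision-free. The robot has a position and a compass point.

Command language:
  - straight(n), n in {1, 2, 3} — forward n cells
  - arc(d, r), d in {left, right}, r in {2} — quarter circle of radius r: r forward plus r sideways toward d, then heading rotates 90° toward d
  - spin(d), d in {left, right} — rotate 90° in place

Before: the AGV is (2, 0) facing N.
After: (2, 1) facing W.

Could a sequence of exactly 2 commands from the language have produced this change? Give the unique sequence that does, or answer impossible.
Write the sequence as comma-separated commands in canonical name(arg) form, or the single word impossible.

key: position moved to (2,1) AND the heading swung to W — translation plus rotation needed
from: (2, 0) facing N
t=1 straight(1) ⇒ (2, 1) facing N
t=2 spin(left) ⇒ (2, 1) facing W
all 49 alternatives checked — unique.

straight(1), spin(left)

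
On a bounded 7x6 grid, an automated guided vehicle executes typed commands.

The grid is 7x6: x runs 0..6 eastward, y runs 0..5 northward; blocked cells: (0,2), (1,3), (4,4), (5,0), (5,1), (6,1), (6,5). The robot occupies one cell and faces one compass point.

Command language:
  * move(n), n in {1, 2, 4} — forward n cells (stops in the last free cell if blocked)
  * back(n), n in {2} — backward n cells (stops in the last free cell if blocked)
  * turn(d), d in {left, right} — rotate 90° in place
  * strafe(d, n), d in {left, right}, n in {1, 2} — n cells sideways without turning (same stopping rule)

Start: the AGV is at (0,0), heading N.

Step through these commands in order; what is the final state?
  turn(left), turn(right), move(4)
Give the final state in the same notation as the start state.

at (0,1), heading N

t0: at (0,0), heading N
t=1 turn(left) ⇒ at (0,0), heading W
t=2 turn(right) ⇒ at (0,0), heading N
t=3 move(4) ⇒ at (0,1), heading N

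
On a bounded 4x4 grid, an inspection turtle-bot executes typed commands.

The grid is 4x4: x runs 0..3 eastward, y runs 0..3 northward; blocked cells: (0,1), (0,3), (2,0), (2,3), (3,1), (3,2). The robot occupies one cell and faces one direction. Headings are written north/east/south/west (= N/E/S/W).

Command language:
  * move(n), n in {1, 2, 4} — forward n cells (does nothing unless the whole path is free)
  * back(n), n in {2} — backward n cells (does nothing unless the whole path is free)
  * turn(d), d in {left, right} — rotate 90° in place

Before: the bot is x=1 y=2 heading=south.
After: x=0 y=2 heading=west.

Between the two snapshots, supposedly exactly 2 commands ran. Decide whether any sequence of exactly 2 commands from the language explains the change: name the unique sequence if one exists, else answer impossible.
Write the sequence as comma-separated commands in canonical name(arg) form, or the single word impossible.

turn(right), move(1)

key: order matters: swapping turn(right) and move(1) lands elsewhere
start: x=1 y=2 heading=south
[1] after turn(right): x=1 y=2 heading=west
[2] after move(1): x=0 y=2 heading=west
all 36 alternatives checked — unique.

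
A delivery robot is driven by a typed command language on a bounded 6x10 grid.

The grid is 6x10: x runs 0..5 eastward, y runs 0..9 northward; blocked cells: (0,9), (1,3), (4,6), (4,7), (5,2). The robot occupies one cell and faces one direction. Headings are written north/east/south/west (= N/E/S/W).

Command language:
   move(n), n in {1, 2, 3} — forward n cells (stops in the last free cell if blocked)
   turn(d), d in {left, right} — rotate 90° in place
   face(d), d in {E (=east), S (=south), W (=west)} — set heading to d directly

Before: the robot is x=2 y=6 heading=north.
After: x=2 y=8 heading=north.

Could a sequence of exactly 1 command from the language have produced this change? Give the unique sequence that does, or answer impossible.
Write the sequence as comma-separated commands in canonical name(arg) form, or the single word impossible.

move(2)

key: still facing N — the one step turns nothing
initial: x=2 y=6 heading=north
step 1 (move(2)): x=2 y=8 heading=north
no other 1-command option fits: unique.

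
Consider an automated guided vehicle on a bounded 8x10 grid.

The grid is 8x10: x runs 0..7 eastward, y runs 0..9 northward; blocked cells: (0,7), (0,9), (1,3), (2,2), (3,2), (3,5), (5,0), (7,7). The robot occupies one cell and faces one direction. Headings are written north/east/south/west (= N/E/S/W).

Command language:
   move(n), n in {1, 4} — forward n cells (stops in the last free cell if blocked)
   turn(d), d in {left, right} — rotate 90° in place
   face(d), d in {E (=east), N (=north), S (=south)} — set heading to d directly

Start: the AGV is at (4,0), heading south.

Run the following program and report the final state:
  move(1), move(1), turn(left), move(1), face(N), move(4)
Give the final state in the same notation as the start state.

t0: at (4,0), heading south
t=1 move(1) ⇒ at (4,0), heading south
t=2 move(1) ⇒ at (4,0), heading south
t=3 turn(left) ⇒ at (4,0), heading east
t=4 move(1) ⇒ at (4,0), heading east
t=5 face(N) ⇒ at (4,0), heading north
t=6 move(4) ⇒ at (4,4), heading north

at (4,4), heading north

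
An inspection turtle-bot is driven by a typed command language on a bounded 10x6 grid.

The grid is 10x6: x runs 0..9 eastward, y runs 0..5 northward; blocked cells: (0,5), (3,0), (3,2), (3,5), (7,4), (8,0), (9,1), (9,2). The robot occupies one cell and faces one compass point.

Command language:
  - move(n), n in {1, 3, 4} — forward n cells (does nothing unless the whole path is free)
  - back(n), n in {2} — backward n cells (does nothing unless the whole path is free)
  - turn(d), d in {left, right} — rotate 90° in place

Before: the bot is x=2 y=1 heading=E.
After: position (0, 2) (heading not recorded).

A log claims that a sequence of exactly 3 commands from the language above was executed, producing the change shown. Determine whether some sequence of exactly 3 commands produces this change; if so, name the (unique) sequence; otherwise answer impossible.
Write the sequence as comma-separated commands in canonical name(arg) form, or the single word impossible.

key: order matters: swapping back(2) and move(1) lands elsewhere
t0: x=2 y=1 heading=E
1. back(2) → x=0 y=1 heading=E
2. turn(left) → x=0 y=1 heading=N
3. move(1) → x=0 y=2 heading=N
uniquely the one of 216 3-step routes that fits.

back(2), turn(left), move(1)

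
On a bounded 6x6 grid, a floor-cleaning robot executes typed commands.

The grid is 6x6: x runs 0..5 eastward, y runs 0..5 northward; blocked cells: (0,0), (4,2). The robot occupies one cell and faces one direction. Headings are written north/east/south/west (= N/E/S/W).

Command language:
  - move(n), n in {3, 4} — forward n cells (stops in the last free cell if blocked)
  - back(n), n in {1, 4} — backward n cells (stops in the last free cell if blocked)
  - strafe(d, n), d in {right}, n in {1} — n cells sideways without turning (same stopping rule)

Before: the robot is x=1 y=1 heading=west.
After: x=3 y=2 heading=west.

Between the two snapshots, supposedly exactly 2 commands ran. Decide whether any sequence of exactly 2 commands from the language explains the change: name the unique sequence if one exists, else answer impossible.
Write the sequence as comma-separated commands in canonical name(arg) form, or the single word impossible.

strafe(right, 1), back(4)

key: still facing W at the end — nothing in the sequence rotates
start: x=1 y=1 heading=west
1. strafe(right, 1) → x=1 y=2 heading=west
2. back(4) → x=3 y=2 heading=west
no rival 2-sequence matches.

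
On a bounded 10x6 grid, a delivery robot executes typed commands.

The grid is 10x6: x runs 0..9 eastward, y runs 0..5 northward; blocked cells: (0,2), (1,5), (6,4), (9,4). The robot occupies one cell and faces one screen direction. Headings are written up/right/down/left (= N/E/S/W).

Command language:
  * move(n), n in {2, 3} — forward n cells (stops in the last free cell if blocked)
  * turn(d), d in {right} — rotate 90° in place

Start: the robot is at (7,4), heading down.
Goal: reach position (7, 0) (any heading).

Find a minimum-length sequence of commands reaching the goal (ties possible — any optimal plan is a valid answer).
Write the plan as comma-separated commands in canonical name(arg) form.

start: at (7,4), heading down
1. move(3) → at (7,1), heading down
2. move(3) → at (7,0), heading down
shorter routes all fall short; 2 is best.

move(3), move(3)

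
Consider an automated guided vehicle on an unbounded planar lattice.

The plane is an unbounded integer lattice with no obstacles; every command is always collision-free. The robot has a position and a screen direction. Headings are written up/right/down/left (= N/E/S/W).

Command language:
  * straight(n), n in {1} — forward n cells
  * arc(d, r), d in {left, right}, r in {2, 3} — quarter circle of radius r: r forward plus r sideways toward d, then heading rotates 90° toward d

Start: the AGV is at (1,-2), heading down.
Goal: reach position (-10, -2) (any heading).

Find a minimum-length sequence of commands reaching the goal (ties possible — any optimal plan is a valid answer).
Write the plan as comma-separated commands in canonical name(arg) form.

t0: at (1,-2), heading down
t=1 arc(right, 3) ⇒ at (-2,-5), heading left
t=2 arc(right, 3) ⇒ at (-5,-2), heading up
t=3 straight(1) ⇒ at (-5,-1), heading up
t=4 arc(left, 2) ⇒ at (-7,1), heading left
t=5 arc(left, 3) ⇒ at (-10,-2), heading down
shorter routes all fall short; 5 is best.

arc(right, 3), arc(right, 3), straight(1), arc(left, 2), arc(left, 3)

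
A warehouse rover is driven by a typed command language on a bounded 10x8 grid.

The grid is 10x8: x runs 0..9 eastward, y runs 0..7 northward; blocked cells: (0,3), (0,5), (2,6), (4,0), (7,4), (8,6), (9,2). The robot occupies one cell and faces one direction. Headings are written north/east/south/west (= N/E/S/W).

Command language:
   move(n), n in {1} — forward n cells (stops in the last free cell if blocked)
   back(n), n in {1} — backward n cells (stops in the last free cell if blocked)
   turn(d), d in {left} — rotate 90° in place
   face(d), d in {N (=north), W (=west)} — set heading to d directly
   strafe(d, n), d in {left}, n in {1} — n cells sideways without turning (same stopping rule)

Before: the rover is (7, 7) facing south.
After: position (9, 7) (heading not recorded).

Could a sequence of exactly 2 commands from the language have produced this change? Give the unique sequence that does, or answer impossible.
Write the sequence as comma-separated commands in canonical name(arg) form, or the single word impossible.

strafe(left, 1), strafe(left, 1)

begin: (7, 7) facing south
1. strafe(left, 1) → (8, 7) facing south
2. strafe(left, 1) → (9, 7) facing south
all 36 alternatives checked — unique.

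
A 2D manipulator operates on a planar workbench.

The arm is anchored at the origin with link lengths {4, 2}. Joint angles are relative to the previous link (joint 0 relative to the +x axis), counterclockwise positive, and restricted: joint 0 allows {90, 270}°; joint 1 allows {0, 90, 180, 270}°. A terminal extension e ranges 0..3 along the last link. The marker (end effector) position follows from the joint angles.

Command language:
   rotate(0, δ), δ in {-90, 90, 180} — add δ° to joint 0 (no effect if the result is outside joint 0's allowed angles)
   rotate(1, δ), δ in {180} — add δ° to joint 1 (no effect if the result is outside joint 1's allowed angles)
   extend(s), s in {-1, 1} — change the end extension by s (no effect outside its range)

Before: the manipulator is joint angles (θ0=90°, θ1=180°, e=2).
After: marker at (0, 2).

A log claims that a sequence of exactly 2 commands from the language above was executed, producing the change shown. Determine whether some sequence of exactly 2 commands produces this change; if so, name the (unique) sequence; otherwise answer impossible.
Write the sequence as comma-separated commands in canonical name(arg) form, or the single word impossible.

extend(-1), extend(-1)

initial: joint angles (θ0=90°, θ1=180°, e=2)
t=1 extend(-1) ⇒ joint angles (θ0=90°, θ1=180°, e=1)
t=2 extend(-1) ⇒ joint angles (θ0=90°, θ1=180°, e=0)
no other 2-command option fits: unique.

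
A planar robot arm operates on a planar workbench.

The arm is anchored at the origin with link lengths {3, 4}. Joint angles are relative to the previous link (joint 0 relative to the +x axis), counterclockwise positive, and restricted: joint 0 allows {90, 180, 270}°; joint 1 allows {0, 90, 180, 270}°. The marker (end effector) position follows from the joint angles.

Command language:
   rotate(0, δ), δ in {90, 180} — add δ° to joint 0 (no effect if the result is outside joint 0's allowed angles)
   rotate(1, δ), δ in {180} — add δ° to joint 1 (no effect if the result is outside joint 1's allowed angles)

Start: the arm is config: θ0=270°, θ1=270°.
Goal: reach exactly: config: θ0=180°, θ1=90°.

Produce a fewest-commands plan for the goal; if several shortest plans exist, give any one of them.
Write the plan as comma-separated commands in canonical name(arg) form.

initial: config: θ0=270°, θ1=270°
1. rotate(0, 180) → config: θ0=90°, θ1=270°
2. rotate(1, 180) → config: θ0=90°, θ1=90°
3. rotate(0, 90) → config: θ0=180°, θ1=90°
minimal: 3 command(s), checked below 3.

rotate(0, 180), rotate(1, 180), rotate(0, 90)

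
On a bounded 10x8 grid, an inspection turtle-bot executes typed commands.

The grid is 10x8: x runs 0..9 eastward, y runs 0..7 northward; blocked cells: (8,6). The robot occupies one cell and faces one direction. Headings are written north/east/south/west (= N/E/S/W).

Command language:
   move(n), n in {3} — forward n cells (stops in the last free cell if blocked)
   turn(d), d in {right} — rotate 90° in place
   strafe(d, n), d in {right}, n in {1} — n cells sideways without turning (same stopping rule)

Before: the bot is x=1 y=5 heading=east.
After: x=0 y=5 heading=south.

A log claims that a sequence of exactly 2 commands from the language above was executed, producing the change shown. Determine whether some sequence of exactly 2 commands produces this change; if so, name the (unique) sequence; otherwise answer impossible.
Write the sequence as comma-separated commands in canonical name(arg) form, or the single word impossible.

key: running strafe(right, 1) before turn(right) would end elsewhere — order is forced
initial: x=1 y=5 heading=east
step 1 (turn(right)): x=1 y=5 heading=south
step 2 (strafe(right, 1)): x=0 y=5 heading=south
uniquely the one of 9 2-step routes that fits.

turn(right), strafe(right, 1)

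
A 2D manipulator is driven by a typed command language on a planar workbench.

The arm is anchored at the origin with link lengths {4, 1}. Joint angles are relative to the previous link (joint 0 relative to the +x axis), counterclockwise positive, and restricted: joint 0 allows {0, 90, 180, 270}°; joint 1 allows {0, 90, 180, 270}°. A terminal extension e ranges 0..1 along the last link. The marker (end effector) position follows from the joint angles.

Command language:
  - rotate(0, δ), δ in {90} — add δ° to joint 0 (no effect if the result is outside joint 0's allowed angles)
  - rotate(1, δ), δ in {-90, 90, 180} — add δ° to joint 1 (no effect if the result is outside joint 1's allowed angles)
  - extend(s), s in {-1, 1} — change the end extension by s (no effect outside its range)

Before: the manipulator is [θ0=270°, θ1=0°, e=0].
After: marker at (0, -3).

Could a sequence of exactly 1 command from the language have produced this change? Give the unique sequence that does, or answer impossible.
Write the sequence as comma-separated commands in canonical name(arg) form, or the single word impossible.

from: [θ0=270°, θ1=0°, e=0]
t=1 rotate(1, 180) ⇒ [θ0=270°, θ1=180°, e=0]
no rival 1-sequence matches.

rotate(1, 180)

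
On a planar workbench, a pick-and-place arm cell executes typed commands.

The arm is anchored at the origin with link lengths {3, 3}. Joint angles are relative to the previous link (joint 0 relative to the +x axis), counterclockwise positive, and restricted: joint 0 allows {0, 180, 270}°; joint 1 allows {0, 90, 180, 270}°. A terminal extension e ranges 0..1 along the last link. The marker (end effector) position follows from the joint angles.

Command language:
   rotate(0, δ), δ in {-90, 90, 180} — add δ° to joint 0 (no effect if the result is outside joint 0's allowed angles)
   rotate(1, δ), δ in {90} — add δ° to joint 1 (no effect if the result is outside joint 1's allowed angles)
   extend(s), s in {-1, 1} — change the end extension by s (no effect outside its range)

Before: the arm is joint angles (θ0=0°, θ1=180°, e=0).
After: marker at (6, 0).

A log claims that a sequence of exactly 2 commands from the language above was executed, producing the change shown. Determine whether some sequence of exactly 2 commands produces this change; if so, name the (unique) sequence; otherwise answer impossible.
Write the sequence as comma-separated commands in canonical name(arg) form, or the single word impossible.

start: joint angles (θ0=0°, θ1=180°, e=0)
step 1 (rotate(1, 90)): joint angles (θ0=0°, θ1=270°, e=0)
step 2 (rotate(1, 90)): joint angles (θ0=0°, θ1=0°, e=0)
uniquely the one of 36 2-step routes that fits.

rotate(1, 90), rotate(1, 90)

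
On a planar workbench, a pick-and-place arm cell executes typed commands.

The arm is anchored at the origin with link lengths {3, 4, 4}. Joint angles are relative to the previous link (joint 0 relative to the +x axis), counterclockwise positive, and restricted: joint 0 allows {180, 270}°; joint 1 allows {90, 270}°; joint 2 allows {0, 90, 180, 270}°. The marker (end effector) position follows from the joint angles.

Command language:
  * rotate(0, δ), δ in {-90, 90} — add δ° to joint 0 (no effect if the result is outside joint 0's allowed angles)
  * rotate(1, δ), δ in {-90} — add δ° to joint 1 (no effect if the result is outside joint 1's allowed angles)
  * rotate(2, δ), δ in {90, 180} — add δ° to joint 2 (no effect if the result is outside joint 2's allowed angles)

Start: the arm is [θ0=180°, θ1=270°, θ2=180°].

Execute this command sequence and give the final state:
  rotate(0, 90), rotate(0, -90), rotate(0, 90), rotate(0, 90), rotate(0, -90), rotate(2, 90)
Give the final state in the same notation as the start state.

t0: [θ0=180°, θ1=270°, θ2=180°]
[1] after rotate(0, 90): [θ0=270°, θ1=270°, θ2=180°]
[2] after rotate(0, -90): [θ0=180°, θ1=270°, θ2=180°]
[3] after rotate(0, 90): [θ0=270°, θ1=270°, θ2=180°]
[4] after rotate(0, 90): [θ0=270°, θ1=270°, θ2=180°]
[5] after rotate(0, -90): [θ0=180°, θ1=270°, θ2=180°]
[6] after rotate(2, 90): [θ0=180°, θ1=270°, θ2=270°]

[θ0=180°, θ1=270°, θ2=270°]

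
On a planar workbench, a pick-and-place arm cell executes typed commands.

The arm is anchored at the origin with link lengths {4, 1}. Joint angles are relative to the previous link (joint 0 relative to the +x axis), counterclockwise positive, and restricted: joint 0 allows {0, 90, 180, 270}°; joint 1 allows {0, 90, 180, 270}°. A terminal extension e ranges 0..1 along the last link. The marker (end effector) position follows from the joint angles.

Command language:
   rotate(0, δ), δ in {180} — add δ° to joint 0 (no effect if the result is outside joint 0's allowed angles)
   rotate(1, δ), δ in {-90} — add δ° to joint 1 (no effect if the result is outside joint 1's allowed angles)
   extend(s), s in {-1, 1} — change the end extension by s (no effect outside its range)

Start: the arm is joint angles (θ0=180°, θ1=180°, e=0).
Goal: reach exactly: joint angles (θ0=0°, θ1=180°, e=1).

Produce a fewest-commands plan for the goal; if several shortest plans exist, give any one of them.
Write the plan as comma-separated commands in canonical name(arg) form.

t0: joint angles (θ0=180°, θ1=180°, e=0)
[1] after extend(1): joint angles (θ0=180°, θ1=180°, e=1)
[2] after rotate(0, 180): joint angles (θ0=0°, θ1=180°, e=1)
no 1-step plan works, so 2 is optimal.

extend(1), rotate(0, 180)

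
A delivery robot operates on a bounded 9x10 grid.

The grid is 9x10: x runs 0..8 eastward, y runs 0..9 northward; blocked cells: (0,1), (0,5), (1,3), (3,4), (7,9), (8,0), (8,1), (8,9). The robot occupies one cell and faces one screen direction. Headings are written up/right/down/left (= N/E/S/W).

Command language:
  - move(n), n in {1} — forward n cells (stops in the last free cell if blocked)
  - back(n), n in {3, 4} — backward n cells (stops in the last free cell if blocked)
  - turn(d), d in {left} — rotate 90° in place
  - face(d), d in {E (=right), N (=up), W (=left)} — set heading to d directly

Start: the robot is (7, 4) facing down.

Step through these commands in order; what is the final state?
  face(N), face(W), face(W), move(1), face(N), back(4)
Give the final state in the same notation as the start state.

(6, 0) facing up

t0: (7, 4) facing down
t=1 face(N) ⇒ (7, 4) facing up
t=2 face(W) ⇒ (7, 4) facing left
t=3 face(W) ⇒ (7, 4) facing left
t=4 move(1) ⇒ (6, 4) facing left
t=5 face(N) ⇒ (6, 4) facing up
t=6 back(4) ⇒ (6, 0) facing up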